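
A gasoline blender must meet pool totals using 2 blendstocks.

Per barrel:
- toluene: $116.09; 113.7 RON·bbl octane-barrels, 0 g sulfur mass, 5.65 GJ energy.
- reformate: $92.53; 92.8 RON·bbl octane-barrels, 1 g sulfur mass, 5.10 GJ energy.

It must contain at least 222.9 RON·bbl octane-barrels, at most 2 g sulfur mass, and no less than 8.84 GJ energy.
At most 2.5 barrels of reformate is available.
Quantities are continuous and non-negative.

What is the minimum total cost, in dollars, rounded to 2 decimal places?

Let x1 = barrels of toluene, x2 = barrels of reformate.
Minimise 116.09x1 + 92.53x2 s.t.:
  113.7x1 + 92.8x2 ≥ 222.9   (octane-barrels)
  1x2 ≤ 2   (sulfur mass)
  5.65x1 + 5.1x2 ≥ 8.84   (energy)
  x2 ≤ 2.5
  x1, x2 ≥ 0.
Both inputs are positive at the optimum. Binding constraints: octane-barrels and sulfur mass.
That vertex is x1 = 0.32806, x2 = 2.
Cost = 116.09·0.32806 + 92.53·2 = 223.1445.

$223.14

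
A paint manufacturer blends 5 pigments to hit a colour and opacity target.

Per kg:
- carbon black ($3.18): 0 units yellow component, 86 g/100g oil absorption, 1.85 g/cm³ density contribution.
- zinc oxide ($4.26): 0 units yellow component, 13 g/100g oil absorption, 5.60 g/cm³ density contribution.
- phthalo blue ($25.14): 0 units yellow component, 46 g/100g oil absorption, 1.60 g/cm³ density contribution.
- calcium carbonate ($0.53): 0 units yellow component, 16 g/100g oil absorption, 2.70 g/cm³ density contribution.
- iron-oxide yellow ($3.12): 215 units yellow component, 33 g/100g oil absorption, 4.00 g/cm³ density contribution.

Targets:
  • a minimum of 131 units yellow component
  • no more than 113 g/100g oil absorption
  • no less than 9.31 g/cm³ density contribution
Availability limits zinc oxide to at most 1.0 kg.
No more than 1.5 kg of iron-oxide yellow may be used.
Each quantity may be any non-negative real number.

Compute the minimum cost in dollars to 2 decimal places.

$3.25

Treat it as an LP. Let x1 = kg of carbon black, x2 = kg of zinc oxide, x3 = kg of phthalo blue, x4 = kg of calcium carbonate, x5 = kg of iron-oxide yellow.
Minimize 3.18x1 + 4.26x2 + 25.14x3 + 0.53x4 + 3.12x5 s.t.:
  215x5 ≥ 131   (yellow component)
  86x1 + 13x2 + 46x3 + 16x4 + 33x5 ≤ 113   (oil absorption)
  1.85x1 + 5.6x2 + 1.6x3 + 2.7x4 + 4x5 ≥ 9.31   (density contribution)
  x2 ≤ 1
  x5 ≤ 1.5
  x1, x2, x3, x4, x5 ≥ 0.
The minimum-cost mix takes nothing from carbon black, zinc oxide, phthalo blue — only calcium carbonate, iron-oxide yellow. There the yellow component and density contribution constraints are tight.
That vertex is x4 = 2.545, x5 = 0.6093.
Hence cost = 0.53·2.545 + 3.12·0.6093 = $3.2499.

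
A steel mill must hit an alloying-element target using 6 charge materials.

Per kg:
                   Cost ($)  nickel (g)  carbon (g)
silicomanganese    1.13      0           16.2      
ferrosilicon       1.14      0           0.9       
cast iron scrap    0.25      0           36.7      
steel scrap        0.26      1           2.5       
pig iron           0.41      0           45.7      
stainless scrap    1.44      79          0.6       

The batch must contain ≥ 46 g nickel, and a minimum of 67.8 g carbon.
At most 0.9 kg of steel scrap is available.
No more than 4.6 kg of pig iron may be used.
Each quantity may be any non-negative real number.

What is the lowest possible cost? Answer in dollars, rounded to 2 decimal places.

Treat it as an LP. Let x1 = kg of silicomanganese, x2 = kg of ferrosilicon, x3 = kg of cast iron scrap, x4 = kg of steel scrap, x5 = kg of pig iron, x6 = kg of stainless scrap.
Minimize 1.13x1 + 1.14x2 + 0.25x3 + 0.26x4 + 0.41x5 + 1.44x6 with:
  1x4 + 79x6 ≥ 46   (nickel)
  16.2x1 + 0.9x2 + 36.7x3 + 2.5x4 + 45.7x5 + 0.6x6 ≥ 67.8   (carbon)
  x4 ≤ 0.9
  x5 ≤ 4.6
  x1, x2, x3, x4, x5, x6 ≥ 0.
The minimum-cost mix takes nothing from silicomanganese, ferrosilicon, steel scrap, pig iron — only cast iron scrap, stainless scrap. The nickel and carbon requirements are met with equality.
So cast iron scrap = 1.838 kg, stainless scrap = 0.5823 kg.
Cost = 0.25·1.838 + 1.44·0.5823 = 1.2980.

$1.30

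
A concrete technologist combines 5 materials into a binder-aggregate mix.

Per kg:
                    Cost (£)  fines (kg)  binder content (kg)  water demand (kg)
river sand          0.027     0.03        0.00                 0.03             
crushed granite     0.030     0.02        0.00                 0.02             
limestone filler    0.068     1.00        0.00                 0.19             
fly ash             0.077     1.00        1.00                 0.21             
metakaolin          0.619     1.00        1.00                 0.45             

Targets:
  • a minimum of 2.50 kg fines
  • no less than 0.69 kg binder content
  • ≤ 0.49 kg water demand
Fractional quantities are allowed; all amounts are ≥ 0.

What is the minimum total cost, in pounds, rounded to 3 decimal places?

£0.176

Treat it as an LP. Let x1 = kg of river sand, x2 = kg of crushed granite, x3 = kg of limestone filler, x4 = kg of fly ash, x5 = kg of metakaolin.
Minimise 0.027x1 + 0.03x2 + 0.068x3 + 0.077x4 + 0.619x5 subject to:
  0.03x1 + 0.02x2 + 1x3 + 1x4 + 1x5 ≥ 2.5   (fines)
  1x4 + 1x5 ≥ 0.69   (binder content)
  0.03x1 + 0.02x2 + 0.19x3 + 0.21x4 + 0.45x5 ≤ 0.49   (water demand)
  x1, x2, x3, x4, x5 ≥ 0.
At the optimum only limestone filler, fly ash are positive (river sand, crushed granite, metakaolin = 0). There the fines and binder content constraints are tight.
That vertex is x3 = 1.81, x4 = 0.69.
Total cost: 0.068·1.81 + 0.077·0.69 = 0.17621.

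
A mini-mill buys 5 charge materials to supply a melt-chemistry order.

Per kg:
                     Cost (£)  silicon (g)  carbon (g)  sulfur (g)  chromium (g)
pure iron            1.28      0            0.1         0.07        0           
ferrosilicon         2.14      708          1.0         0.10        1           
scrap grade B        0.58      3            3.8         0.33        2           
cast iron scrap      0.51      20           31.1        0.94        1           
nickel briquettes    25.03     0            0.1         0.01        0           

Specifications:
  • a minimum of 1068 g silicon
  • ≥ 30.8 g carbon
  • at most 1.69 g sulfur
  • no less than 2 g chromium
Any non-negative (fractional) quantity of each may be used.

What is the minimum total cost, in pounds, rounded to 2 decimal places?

£3.65

Let x1 = kg of pure iron, x2 = kg of ferrosilicon, x3 = kg of scrap grade B, x4 = kg of cast iron scrap, x5 = kg of nickel briquettes.
Minimise 1.28x1 + 2.14x2 + 0.58x3 + 0.51x4 + 25.03x5 s.t.:
  708x2 + 3x3 + 20x4 ≥ 1068   (silicon)
  0.1x1 + 1x2 + 3.8x3 + 31.1x4 + 0.1x5 ≥ 30.8   (carbon)
  0.07x1 + 0.1x2 + 0.33x3 + 0.94x4 + 0.01x5 ≤ 1.69   (sulfur)
  1x2 + 2x3 + 1x4 ≥ 2   (chromium)
  x1, x2, x3, x4, x5 ≥ 0.
The cheapest feasible vertex uses only ferrosilicon, cast iron scrap; pure iron, scrap grade B, nickel briquettes are not used. Binding constraints: silicon and carbon.
Solving gives x2 = 1.482, x4 = 0.9427.
Hence cost = 2.14·1.482 + 0.51·0.9427 = £3.6523.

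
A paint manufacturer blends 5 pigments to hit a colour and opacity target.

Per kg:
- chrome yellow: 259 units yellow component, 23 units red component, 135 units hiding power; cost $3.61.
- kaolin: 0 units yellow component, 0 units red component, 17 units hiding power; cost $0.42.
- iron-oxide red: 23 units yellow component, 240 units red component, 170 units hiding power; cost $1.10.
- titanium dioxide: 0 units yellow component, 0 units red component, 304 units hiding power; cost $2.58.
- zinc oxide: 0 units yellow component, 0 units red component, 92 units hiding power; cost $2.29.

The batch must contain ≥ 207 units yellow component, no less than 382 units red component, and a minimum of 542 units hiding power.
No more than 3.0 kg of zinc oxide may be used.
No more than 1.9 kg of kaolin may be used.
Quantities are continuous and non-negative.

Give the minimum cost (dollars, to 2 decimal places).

$5.03

Set it up as a linear program. Let x1 = kg of chrome yellow, x2 = kg of kaolin, x3 = kg of iron-oxide red, x4 = kg of titanium dioxide, x5 = kg of zinc oxide.
min 3.61x1 + 0.42x2 + 1.1x3 + 2.58x4 + 2.29x5 s.t.:
  259x1 + 23x3 ≥ 207   (yellow component)
  23x1 + 240x3 ≥ 382   (red component)
  135x1 + 17x2 + 170x3 + 304x4 + 92x5 ≥ 542   (hiding power)
  x5 ≤ 3
  x2 ≤ 1.9
  x1, x2, x3, x4, x5 ≥ 0.
The optimal basis is {chrome yellow, iron-oxide red}; kaolin, titanium dioxide, zinc oxide drop out. There the yellow component and hiding power constraints are tight.
Solving gives x1 = 0.5553, x3 = 2.747.
Hence cost = 3.61·0.5553 + 1.1·2.747 = $5.0263.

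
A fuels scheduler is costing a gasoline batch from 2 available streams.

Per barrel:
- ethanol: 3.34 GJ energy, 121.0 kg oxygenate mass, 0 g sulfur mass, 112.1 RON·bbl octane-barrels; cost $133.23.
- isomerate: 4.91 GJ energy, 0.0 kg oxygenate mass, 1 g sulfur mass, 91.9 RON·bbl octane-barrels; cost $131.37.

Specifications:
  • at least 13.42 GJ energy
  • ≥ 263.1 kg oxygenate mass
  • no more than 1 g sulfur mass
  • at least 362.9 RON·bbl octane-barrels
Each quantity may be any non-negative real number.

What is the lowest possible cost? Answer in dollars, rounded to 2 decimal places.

Set it up as a linear program. Let x1 = barrels of ethanol, x2 = barrels of isomerate.
Minimize 133.23x1 + 131.37x2 subject to:
  3.34x1 + 4.91x2 ≥ 13.42   (energy)
  121x1 ≥ 263.1   (oxygenate mass)
  1x2 ≤ 1   (sulfur mass)
  112.1x1 + 91.9x2 ≥ 362.9   (octane-barrels)
  x1, x2 ≥ 0.
Both inputs are positive at the optimum. Binding constraints: energy and sulfur mass.
Optimal quantities: ethanol = 2.5479 barrels, isomerate = 1 barrel.
Hence cost = 133.23·2.5479 + 131.37·1 = $470.8267.

$470.83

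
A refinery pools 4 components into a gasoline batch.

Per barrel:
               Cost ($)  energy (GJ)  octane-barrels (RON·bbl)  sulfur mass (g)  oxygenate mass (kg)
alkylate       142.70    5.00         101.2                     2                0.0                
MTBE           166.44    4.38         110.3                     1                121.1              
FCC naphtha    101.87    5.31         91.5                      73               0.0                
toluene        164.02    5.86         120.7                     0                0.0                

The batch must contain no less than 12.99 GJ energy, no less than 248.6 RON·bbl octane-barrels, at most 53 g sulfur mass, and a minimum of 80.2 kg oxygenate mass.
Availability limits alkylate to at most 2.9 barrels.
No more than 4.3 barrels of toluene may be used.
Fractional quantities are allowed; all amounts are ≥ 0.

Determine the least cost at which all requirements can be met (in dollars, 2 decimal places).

$359.10

Set it up as a linear program. Let x1 = barrels of alkylate, x2 = barrels of MTBE, x3 = barrels of FCC naphtha, x4 = barrels of toluene.
Minimize 142.7x1 + 166.44x2 + 101.87x3 + 164.02x4 s.t.:
  5x1 + 4.38x2 + 5.31x3 + 5.86x4 ≥ 12.99   (energy)
  101.2x1 + 110.3x2 + 91.5x3 + 120.7x4 ≥ 248.6   (octane-barrels)
  2x1 + 1x2 + 73x3 ≤ 53   (sulfur mass)
  121.1x2 ≥ 80.2   (oxygenate mass)
  x1 ≤ 2.9
  x4 ≤ 4.3
  x1, x2, x3, x4 ≥ 0.
The minimum-cost mix takes nothing from alkylate — only MTBE, FCC naphtha, toluene. The energy, sulfur mass, oxygenate mass requirements are met with equality.
Optimal quantities: MTBE = 0.6623 barrels, FCC naphtha = 0.717 barrels, toluene = 1.072 barrels.
Total cost: 166.44·0.6623 + 101.87·0.717 + 164.02·1.072 = 359.1034.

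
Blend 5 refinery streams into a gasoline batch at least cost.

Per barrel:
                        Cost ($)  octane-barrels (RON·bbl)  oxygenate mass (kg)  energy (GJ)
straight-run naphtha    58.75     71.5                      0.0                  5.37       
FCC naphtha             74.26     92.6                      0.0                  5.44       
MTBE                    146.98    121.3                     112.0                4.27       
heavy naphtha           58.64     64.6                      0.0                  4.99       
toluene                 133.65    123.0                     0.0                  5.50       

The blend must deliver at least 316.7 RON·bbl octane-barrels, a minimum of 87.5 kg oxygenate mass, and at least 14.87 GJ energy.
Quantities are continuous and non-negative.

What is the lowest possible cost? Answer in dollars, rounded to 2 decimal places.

Let x1 = barrels of straight-run naphtha, x2 = barrels of FCC naphtha, x3 = barrels of MTBE, x4 = barrels of heavy naphtha, x5 = barrels of toluene.
min 58.75x1 + 74.26x2 + 146.98x3 + 58.64x4 + 133.65x5 s.t.:
  71.5x1 + 92.6x2 + 121.3x3 + 64.6x4 + 123x5 ≥ 316.7   (octane-barrels)
  112x3 ≥ 87.5   (oxygenate mass)
  5.37x1 + 5.44x2 + 4.27x3 + 4.99x4 + 5.5x5 ≥ 14.87   (energy)
  x1, x2, x3, x4, x5 ≥ 0.
At the optimum only FCC naphtha, MTBE are positive (straight-run naphtha, heavy naphtha, toluene = 0). There the octane-barrels and oxygenate mass constraints are tight.
That vertex is x2 = 2.3967, x3 = 0.78125.
Cost = 74.26·2.3967 + 146.98·0.78125 = 292.8071.

$292.81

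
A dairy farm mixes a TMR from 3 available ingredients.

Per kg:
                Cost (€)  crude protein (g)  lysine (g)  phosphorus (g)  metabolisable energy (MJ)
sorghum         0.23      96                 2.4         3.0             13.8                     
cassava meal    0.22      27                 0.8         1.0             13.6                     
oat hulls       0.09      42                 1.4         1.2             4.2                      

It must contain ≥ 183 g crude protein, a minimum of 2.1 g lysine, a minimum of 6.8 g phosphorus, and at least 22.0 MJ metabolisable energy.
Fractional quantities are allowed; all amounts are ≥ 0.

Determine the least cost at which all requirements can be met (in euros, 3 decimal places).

€0.510

Let x1 = kg of sorghum, x2 = kg of cassava meal, x3 = kg of oat hulls.
Minimize 0.23x1 + 0.22x2 + 0.09x3 s.t.:
  96x1 + 27x2 + 42x3 ≥ 183   (crude protein)
  2.4x1 + 0.8x2 + 1.4x3 ≥ 2.1   (lysine)
  3x1 + 1x2 + 1.2x3 ≥ 6.8   (phosphorus)
  13.8x1 + 13.6x2 + 4.2x3 ≥ 22   (metabolisable energy)
  x1, x2, x3 ≥ 0.
The optimal basis is {oat hulls}; sorghum, cassava meal drop out. Binding constraint: phosphorus.
That vertex is x3 = 5.667.
Cost = 0.09·5.667 = 0.51003.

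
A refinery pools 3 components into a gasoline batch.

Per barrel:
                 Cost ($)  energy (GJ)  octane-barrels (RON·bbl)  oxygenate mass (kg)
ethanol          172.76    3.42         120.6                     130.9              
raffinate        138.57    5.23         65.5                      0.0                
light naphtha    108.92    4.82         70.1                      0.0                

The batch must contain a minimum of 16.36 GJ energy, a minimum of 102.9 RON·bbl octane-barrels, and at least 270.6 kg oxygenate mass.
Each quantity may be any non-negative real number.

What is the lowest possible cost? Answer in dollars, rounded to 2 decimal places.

Set it up as a linear program. Let x1 = barrels of ethanol, x2 = barrels of raffinate, x3 = barrels of light naphtha.
min 172.76x1 + 138.57x2 + 108.92x3 with:
  3.42x1 + 5.23x2 + 4.82x3 ≥ 16.36   (energy)
  120.6x1 + 65.5x2 + 70.1x3 ≥ 102.9   (octane-barrels)
  130.9x1 ≥ 270.6   (oxygenate mass)
  x1, x2, x3 ≥ 0.
At the optimum only ethanol, light naphtha are positive (raffinate = 0). Binding constraints: energy and oxygenate mass.
Optimal quantities: ethanol = 2.06723 barrels, light naphtha = 1.9274 barrels.
Cost = 172.76·2.06723 + 108.92·1.9274 = 567.0671.

$567.07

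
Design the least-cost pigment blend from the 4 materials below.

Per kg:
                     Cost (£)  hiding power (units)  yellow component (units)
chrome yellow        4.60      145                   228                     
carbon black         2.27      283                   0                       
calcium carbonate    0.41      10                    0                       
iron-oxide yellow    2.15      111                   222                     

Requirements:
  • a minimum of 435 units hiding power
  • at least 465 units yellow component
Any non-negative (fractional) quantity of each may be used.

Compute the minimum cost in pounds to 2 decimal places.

Let x1 = kg of chrome yellow, x2 = kg of carbon black, x3 = kg of calcium carbonate, x4 = kg of iron-oxide yellow.
min 4.6x1 + 2.27x2 + 0.41x3 + 2.15x4 with:
  145x1 + 283x2 + 10x3 + 111x4 ≥ 435   (hiding power)
  228x1 + 222x4 ≥ 465   (yellow component)
  x1, x2, x3, x4 ≥ 0.
The optimal basis is {carbon black, iron-oxide yellow}; chrome yellow, calcium carbonate drop out. Binding constraints: hiding power and yellow component.
That vertex is x2 = 0.7155, x4 = 2.095.
Hence cost = 2.27·0.7155 + 2.15·2.095 = £6.1284.

£6.13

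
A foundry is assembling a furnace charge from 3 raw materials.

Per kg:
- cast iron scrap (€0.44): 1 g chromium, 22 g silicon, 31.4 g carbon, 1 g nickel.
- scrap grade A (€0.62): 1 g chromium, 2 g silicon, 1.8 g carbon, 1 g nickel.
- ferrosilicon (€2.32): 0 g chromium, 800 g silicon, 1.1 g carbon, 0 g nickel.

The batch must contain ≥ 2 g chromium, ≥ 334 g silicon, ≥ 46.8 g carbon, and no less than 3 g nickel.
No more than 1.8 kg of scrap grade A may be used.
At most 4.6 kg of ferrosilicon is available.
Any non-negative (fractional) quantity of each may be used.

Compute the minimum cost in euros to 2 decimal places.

€2.10

Let x1 = kg of cast iron scrap, x2 = kg of scrap grade A, x3 = kg of ferrosilicon.
min 0.44x1 + 0.62x2 + 2.32x3 subject to:
  1x1 + 1x2 ≥ 2   (chromium)
  22x1 + 2x2 + 800x3 ≥ 334   (silicon)
  31.4x1 + 1.8x2 + 1.1x3 ≥ 46.8   (carbon)
  1x1 + 1x2 ≥ 3   (nickel)
  x2 ≤ 1.8
  x3 ≤ 4.6
  x1, x2, x3 ≥ 0.
At the optimum only cast iron scrap, ferrosilicon are positive (scrap grade A = 0). The silicon and nickel requirements are met with equality.
Optimal quantities: cast iron scrap = 3 kg, ferrosilicon = 0.335 kg.
Total cost: 0.44·3 + 2.32·0.335 = 2.0972.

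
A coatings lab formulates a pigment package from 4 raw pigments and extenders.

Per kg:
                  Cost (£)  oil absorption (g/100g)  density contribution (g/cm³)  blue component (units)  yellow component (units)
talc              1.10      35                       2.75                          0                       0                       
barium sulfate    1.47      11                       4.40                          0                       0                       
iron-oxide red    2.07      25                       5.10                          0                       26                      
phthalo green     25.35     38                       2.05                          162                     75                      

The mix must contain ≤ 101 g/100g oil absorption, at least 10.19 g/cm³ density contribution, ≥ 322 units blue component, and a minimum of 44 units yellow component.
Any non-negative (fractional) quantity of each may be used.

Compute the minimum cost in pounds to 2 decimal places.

£52.43

Set it up as a linear program. Let x1 = kg of talc, x2 = kg of barium sulfate, x3 = kg of iron-oxide red, x4 = kg of phthalo green.
Minimize 1.1x1 + 1.47x2 + 2.07x3 + 25.35x4 s.t.:
  35x1 + 11x2 + 25x3 + 38x4 ≤ 101   (oil absorption)
  2.75x1 + 4.4x2 + 5.1x3 + 2.05x4 ≥ 10.19   (density contribution)
  162x4 ≥ 322   (blue component)
  26x3 + 75x4 ≥ 44   (yellow component)
  x1, x2, x3, x4 ≥ 0.
At the optimum only barium sulfate, phthalo green are positive (talc, iron-oxide red = 0). Binding constraints: density contribution and blue component.
That vertex is x2 = 1.3898, x4 = 1.9877.
Cost = 1.47·1.3898 + 25.35·1.9877 = 52.4312.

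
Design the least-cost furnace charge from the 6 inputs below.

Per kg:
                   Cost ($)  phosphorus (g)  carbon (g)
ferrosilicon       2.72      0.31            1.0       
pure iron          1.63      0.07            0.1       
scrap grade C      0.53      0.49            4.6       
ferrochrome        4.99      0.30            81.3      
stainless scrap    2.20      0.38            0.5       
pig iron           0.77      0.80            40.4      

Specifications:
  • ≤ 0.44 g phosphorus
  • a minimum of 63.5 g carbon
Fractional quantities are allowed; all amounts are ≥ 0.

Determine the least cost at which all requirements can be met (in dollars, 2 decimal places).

Let x1 = kg of ferrosilicon, x2 = kg of pure iron, x3 = kg of scrap grade C, x4 = kg of ferrochrome, x5 = kg of stainless scrap, x6 = kg of pig iron.
min 2.72x1 + 1.63x2 + 0.53x3 + 4.99x4 + 2.2x5 + 0.77x6 subject to:
  0.31x1 + 0.07x2 + 0.49x3 + 0.3x4 + 0.38x5 + 0.8x6 ≤ 0.44   (phosphorus)
  1x1 + 0.1x2 + 4.6x3 + 81.3x4 + 0.5x5 + 40.4x6 ≥ 63.5   (carbon)
  x1, x2, x3, x4, x5, x6 ≥ 0.
The minimum-cost mix takes nothing from ferrosilicon, pure iron, scrap grade C, stainless scrap — only ferrochrome, pig iron. Binding constraints: phosphorus and carbon.
That vertex is x4 = 0.624, x6 = 0.316.
Objective = 4.99·0.624 + 0.77·0.316 = 3.3571.

$3.36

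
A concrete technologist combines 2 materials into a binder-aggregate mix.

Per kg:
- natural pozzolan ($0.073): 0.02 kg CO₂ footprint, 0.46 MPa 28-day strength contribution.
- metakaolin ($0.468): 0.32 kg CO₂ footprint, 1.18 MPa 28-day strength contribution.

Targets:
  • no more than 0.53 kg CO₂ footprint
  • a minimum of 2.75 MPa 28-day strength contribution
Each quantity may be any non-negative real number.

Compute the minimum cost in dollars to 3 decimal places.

$0.436

Set it up as a linear program. Let x1 = kg of natural pozzolan, x2 = kg of metakaolin.
min 0.073x1 + 0.468x2 with:
  0.02x1 + 0.32x2 ≤ 0.53   (CO₂ footprint)
  0.46x1 + 1.18x2 ≥ 2.75   (28-day strength contribution)
  x1, x2 ≥ 0.
The minimum-cost mix takes nothing from metakaolin — only natural pozzolan. The 28-day strength contribution requirement is met with equality.
So natural pozzolan = 5.978 kg.
Cost = 0.073·5.978 = 0.43639.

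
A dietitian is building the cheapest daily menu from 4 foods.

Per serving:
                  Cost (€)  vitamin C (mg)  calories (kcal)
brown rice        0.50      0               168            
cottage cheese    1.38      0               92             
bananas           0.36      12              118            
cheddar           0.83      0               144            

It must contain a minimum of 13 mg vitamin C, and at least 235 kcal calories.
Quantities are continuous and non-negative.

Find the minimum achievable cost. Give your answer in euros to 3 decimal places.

Let x1 = servings of brown rice, x2 = servings of cottage cheese, x3 = servings of bananas, x4 = servings of cheddar.
Minimize 0.5x1 + 1.38x2 + 0.36x3 + 0.83x4 subject to:
  12x3 ≥ 13   (vitamin C)
  168x1 + 92x2 + 118x3 + 144x4 ≥ 235   (calories)
  x1, x2, x3, x4 ≥ 0.
The cheapest feasible vertex uses only brown rice, bananas; cottage cheese, cheddar are not used. Binding constraints: vitamin C and calories.
So brown rice = 0.6379 servings, bananas = 1.083 servings.
Hence cost = 0.5·0.6379 + 0.36·1.083 = €0.70883.

€0.709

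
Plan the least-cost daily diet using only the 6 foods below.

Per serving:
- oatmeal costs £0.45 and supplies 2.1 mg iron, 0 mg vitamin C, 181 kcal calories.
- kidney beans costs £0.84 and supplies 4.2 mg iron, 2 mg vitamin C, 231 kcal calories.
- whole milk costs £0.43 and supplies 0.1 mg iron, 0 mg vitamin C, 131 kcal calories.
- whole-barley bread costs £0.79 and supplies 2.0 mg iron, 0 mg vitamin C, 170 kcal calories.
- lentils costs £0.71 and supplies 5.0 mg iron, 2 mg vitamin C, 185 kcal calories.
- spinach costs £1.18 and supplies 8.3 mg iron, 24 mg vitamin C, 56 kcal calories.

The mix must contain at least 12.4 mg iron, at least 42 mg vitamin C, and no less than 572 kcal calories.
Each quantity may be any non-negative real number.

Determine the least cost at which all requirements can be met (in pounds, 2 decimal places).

Let x1 = servings of oatmeal, x2 = servings of kidney beans, x3 = servings of whole milk, x4 = servings of whole-barley bread, x5 = servings of lentils, x6 = servings of spinach.
min 0.45x1 + 0.84x2 + 0.43x3 + 0.79x4 + 0.71x5 + 1.18x6 subject to:
  2.1x1 + 4.2x2 + 0.1x3 + 2x4 + 5x5 + 8.3x6 ≥ 12.4   (iron)
  2x2 + 2x5 + 24x6 ≥ 42   (vitamin C)
  181x1 + 231x2 + 131x3 + 170x4 + 185x5 + 56x6 ≥ 572   (calories)
  x1, x2, x3, x4, x5, x6 ≥ 0.
The minimum-cost mix takes nothing from kidney beans, whole milk, whole-barley bread, lentils — only oatmeal, spinach. There the vitamin C and calories constraints are tight.
So oatmeal = 2.619 servings, spinach = 1.75 servings.
Hence cost = 0.45·2.619 + 1.18·1.75 = £3.2436.

£3.24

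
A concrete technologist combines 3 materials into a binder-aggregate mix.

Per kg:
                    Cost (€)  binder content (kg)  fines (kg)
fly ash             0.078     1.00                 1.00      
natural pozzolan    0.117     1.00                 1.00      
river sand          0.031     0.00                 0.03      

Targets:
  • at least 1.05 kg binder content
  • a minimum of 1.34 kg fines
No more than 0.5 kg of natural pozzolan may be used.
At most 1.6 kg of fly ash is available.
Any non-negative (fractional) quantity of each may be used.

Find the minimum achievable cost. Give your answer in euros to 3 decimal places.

Let x1 = kg of fly ash, x2 = kg of natural pozzolan, x3 = kg of river sand.
min 0.078x1 + 0.117x2 + 0.031x3 with:
  1x1 + 1x2 ≥ 1.05   (binder content)
  1x1 + 1x2 + 0.03x3 ≥ 1.34   (fines)
  x2 ≤ 0.5
  x1 ≤ 1.6
  x1, x2, x3 ≥ 0.
The optimal basis is {fly ash}; natural pozzolan, river sand drop out. There the fines constraint is tight.
So fly ash = 1.34 kg.
Hence cost = 0.078·1.34 = €0.10452.

€0.105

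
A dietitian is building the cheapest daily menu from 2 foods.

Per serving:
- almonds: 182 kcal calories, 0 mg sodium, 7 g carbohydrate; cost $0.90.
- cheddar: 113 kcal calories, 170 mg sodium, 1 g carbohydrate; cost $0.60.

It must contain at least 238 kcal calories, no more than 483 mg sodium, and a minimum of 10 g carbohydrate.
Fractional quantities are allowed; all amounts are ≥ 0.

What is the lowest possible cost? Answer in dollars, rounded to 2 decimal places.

Let x1 = servings of almonds, x2 = servings of cheddar.
min 0.9x1 + 0.6x2 s.t.:
  182x1 + 113x2 ≥ 238   (calories)
  170x2 ≤ 483   (sodium)
  7x1 + 1x2 ≥ 10   (carbohydrate)
  x1, x2 ≥ 0.
At the optimum only almonds is positive (cheddar = 0). The carbohydrate requirement is met with equality.
Solving gives x1 = 1.429.
Objective = 0.9·1.429 = 1.2861.

$1.29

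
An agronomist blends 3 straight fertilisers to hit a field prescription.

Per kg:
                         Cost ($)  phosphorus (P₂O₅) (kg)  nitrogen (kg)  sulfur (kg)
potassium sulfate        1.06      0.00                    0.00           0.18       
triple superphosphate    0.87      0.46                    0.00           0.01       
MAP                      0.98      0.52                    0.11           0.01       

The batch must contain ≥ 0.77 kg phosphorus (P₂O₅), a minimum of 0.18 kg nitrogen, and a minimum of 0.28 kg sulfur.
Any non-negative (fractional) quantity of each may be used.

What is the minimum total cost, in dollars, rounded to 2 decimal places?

Treat it as an LP. Let x1 = kg of potassium sulfate, x2 = kg of triple superphosphate, x3 = kg of MAP.
min 1.06x1 + 0.87x2 + 0.98x3 with:
  0.46x2 + 0.52x3 ≥ 0.77   (phosphorus (P₂O₅))
  0.11x3 ≥ 0.18   (nitrogen)
  0.18x1 + 0.01x2 + 0.01x3 ≥ 0.28   (sulfur)
  x1, x2, x3 ≥ 0.
The minimum-cost mix takes nothing from triple superphosphate — only potassium sulfate, MAP. The nitrogen and sulfur requirements are met with equality.
So potassium sulfate = 1.465 kg, MAP = 1.636 kg.
Cost = 1.06·1.465 + 0.98·1.636 = 3.1562.

$3.16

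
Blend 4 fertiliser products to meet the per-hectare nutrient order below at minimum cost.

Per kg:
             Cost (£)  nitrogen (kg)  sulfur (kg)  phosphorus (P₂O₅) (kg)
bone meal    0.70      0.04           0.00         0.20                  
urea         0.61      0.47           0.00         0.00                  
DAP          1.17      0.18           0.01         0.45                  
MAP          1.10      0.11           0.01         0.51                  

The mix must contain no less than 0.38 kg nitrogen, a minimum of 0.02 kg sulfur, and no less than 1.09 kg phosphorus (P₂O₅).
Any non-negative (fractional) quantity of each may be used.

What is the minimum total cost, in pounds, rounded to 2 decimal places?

£2.54

This is a linear program. Let x1 = kg of bone meal, x2 = kg of urea, x3 = kg of DAP, x4 = kg of MAP.
Minimize 0.7x1 + 0.61x2 + 1.17x3 + 1.1x4 with:
  0.04x1 + 0.47x2 + 0.18x3 + 0.11x4 ≥ 0.38   (nitrogen)
  0.01x3 + 0.01x4 ≥ 0.02   (sulfur)
  0.2x1 + 0.45x3 + 0.51x4 ≥ 1.09   (phosphorus (P₂O₅))
  x1, x2, x3, x4 ≥ 0.
At the optimum only urea, MAP are positive (bone meal, DAP = 0). The nitrogen and phosphorus (P₂O₅) requirements are met with equality.
Optimal quantities: urea = 0.3083 kg, MAP = 2.137 kg.
Cost = 0.61·0.3083 + 1.1·2.137 = 2.5388.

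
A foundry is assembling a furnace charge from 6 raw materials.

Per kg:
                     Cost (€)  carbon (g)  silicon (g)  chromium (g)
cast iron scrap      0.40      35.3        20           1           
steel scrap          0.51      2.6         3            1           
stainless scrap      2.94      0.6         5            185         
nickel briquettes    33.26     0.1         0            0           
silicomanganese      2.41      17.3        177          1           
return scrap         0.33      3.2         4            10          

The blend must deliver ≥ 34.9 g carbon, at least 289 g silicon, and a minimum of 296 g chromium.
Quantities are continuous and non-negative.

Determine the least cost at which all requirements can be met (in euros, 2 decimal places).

This is a linear program. Let x1 = kg of cast iron scrap, x2 = kg of steel scrap, x3 = kg of stainless scrap, x4 = kg of nickel briquettes, x5 = kg of silicomanganese, x6 = kg of return scrap.
min 0.4x1 + 0.51x2 + 2.94x3 + 33.26x4 + 2.41x5 + 0.33x6 subject to:
  35.3x1 + 2.6x2 + 0.6x3 + 0.1x4 + 17.3x5 + 3.2x6 ≥ 34.9   (carbon)
  20x1 + 3x2 + 5x3 + 177x5 + 4x6 ≥ 289   (silicon)
  1x1 + 1x2 + 185x3 + 1x5 + 10x6 ≥ 296   (chromium)
  x1, x2, x3, x4, x5, x6 ≥ 0.
The cheapest feasible vertex uses only cast iron scrap, stainless scrap, silicomanganese; steel scrap, nickel briquettes, return scrap are not used. Binding constraints: carbon, silicon, chromium.
Optimal quantities: cast iron scrap = 0.1942 kg, stainless scrap = 1.59 kg, silicomanganese = 1.566 kg.
Cost = 0.4·0.1942 + 2.94·1.59 + 2.41·1.566 = 8.5263.

€8.53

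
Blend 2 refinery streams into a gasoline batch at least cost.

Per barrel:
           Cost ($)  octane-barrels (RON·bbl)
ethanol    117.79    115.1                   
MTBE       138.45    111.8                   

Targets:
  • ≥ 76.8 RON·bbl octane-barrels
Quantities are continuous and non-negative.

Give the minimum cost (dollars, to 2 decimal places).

Set it up as a linear program. Let x1 = barrels of ethanol, x2 = barrels of MTBE.
Minimise 117.79x1 + 138.45x2 with:
  115.1x1 + 111.8x2 ≥ 76.8   (octane-barrels)
  x1, x2 ≥ 0.
The minimum-cost mix takes nothing from MTBE — only ethanol. The octane-barrels requirement is met with equality.
Solving gives x1 = 0.6672.
Cost = 117.79·0.6672 = 78.5895.

$78.59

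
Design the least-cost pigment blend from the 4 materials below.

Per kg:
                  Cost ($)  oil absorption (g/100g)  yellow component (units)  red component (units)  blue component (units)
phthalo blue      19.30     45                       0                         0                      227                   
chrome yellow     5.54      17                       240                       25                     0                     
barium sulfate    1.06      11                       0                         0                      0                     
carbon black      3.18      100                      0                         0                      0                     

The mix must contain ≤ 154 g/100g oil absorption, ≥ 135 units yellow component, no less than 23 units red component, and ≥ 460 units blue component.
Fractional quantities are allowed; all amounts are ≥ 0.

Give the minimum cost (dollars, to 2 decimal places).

$44.21

Let x1 = kg of phthalo blue, x2 = kg of chrome yellow, x3 = kg of barium sulfate, x4 = kg of carbon black.
Minimize 19.3x1 + 5.54x2 + 1.06x3 + 3.18x4 with:
  45x1 + 17x2 + 11x3 + 100x4 ≤ 154   (oil absorption)
  240x2 ≥ 135   (yellow component)
  25x2 ≥ 23   (red component)
  227x1 ≥ 460   (blue component)
  x1, x2, x3, x4 ≥ 0.
The cheapest feasible vertex uses only phthalo blue, chrome yellow; barium sulfate, carbon black are not used. The red component and blue component requirements are met with equality.
So phthalo blue = 2.0264 kg, chrome yellow = 0.92 kg.
Cost = 19.3·2.0264 + 5.54·0.92 = 44.2063.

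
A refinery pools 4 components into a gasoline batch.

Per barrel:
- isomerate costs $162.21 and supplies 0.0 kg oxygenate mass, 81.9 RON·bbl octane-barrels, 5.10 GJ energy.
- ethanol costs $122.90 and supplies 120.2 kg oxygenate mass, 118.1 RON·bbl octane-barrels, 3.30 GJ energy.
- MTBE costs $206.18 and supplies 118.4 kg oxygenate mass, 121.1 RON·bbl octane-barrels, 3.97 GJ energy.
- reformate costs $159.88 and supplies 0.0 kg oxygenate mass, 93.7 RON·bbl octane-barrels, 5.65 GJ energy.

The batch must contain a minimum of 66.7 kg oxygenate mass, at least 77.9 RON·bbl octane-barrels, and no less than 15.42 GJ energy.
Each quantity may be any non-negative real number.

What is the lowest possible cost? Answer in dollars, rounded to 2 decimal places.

$452.73

Let x1 = barrels of isomerate, x2 = barrels of ethanol, x3 = barrels of MTBE, x4 = barrels of reformate.
Minimise 162.21x1 + 122.9x2 + 206.18x3 + 159.88x4 with:
  120.2x2 + 118.4x3 ≥ 66.7   (oxygenate mass)
  81.9x1 + 118.1x2 + 121.1x3 + 93.7x4 ≥ 77.9   (octane-barrels)
  5.1x1 + 3.3x2 + 3.97x3 + 5.65x4 ≥ 15.42   (energy)
  x1, x2, x3, x4 ≥ 0.
At the optimum only ethanol, reformate are positive (isomerate, MTBE = 0). Binding constraints: oxygenate mass and energy.
That vertex is x2 = 0.55491, x4 = 2.4051.
Objective = 122.9·0.55491 + 159.88·2.4051 = 452.7258.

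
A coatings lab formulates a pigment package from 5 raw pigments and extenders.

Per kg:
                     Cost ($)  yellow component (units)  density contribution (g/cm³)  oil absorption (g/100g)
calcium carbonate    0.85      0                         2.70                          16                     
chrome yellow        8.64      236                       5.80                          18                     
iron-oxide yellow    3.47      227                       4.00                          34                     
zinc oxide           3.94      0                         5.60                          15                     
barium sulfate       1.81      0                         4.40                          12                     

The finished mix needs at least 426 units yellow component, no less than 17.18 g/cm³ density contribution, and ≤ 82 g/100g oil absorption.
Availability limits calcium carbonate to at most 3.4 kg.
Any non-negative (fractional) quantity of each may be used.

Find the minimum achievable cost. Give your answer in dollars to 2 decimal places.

Let x1 = kg of calcium carbonate, x2 = kg of chrome yellow, x3 = kg of iron-oxide yellow, x4 = kg of zinc oxide, x5 = kg of barium sulfate.
Minimise 0.85x1 + 8.64x2 + 3.47x3 + 3.94x4 + 1.81x5 s.t.:
  236x2 + 227x3 ≥ 426   (yellow component)
  2.7x1 + 5.8x2 + 4x3 + 5.6x4 + 4.4x5 ≥ 17.18   (density contribution)
  16x1 + 18x2 + 34x3 + 15x4 + 12x5 ≤ 82   (oil absorption)
  x1 ≤ 3.4
  x1, x2, x3, x4, x5 ≥ 0.
The optimal basis is {chrome yellow, iron-oxide yellow, barium sulfate}; calcium carbonate, zinc oxide drop out. The yellow component, density contribution, oil absorption requirements are met with equality.
Optimal quantities: chrome yellow = 0.3752 kg, iron-oxide yellow = 1.487 kg, barium sulfate = 2.059 kg.
Cost = 8.64·0.3752 + 3.47·1.487 + 1.81·2.059 = 12.1284.

$12.13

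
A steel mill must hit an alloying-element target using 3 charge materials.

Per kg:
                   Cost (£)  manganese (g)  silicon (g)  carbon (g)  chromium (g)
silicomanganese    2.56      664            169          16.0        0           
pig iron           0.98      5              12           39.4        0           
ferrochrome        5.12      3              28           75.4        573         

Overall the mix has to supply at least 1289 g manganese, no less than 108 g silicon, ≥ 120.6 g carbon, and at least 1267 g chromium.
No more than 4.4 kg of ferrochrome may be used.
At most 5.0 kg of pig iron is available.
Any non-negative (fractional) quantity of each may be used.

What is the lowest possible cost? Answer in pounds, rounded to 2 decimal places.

£16.27

Let x1 = kg of silicomanganese, x2 = kg of pig iron, x3 = kg of ferrochrome.
Minimize 2.56x1 + 0.98x2 + 5.12x3 s.t.:
  664x1 + 5x2 + 3x3 ≥ 1289   (manganese)
  169x1 + 12x2 + 28x3 ≥ 108   (silicon)
  16x1 + 39.4x2 + 75.4x3 ≥ 120.6   (carbon)
  573x3 ≥ 1267   (chromium)
  x3 ≤ 4.4
  x2 ≤ 5
  x1, x2, x3 ≥ 0.
The minimum-cost mix takes nothing from pig iron — only silicomanganese, ferrochrome. The manganese and chromium requirements are met with equality.
Solving gives x1 = 1.9313, x3 = 2.2112.
Total cost: 2.56·1.9313 + 5.12·2.2112 = 16.2655.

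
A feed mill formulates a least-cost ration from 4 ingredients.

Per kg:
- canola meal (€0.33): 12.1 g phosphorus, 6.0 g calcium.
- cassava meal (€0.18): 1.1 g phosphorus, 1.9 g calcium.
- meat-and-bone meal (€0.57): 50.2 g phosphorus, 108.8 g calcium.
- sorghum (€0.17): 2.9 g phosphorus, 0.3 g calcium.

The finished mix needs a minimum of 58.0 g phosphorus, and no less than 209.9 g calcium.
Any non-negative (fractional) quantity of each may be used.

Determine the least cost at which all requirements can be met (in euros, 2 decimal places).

€1.10

Let x1 = kg of canola meal, x2 = kg of cassava meal, x3 = kg of meat-and-bone meal, x4 = kg of sorghum.
min 0.33x1 + 0.18x2 + 0.57x3 + 0.17x4 subject to:
  12.1x1 + 1.1x2 + 50.2x3 + 2.9x4 ≥ 58   (phosphorus)
  6x1 + 1.9x2 + 108.8x3 + 0.3x4 ≥ 209.9   (calcium)
  x1, x2, x3, x4 ≥ 0.
The optimal basis is {meat-and-bone meal}; canola meal, cassava meal, sorghum drop out. Binding constraint: calcium.
Optimal quantities: meat-and-bone meal = 1.929 kg.
Objective = 0.57·1.929 = 1.0995.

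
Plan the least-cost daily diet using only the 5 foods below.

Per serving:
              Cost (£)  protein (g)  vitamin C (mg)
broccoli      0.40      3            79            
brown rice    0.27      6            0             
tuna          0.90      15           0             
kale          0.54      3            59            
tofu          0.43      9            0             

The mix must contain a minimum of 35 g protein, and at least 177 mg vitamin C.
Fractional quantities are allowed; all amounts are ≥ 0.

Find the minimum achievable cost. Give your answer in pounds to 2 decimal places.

Let x1 = servings of broccoli, x2 = servings of brown rice, x3 = servings of tuna, x4 = servings of kale, x5 = servings of tofu.
min 0.4x1 + 0.27x2 + 0.9x3 + 0.54x4 + 0.43x5 s.t.:
  3x1 + 6x2 + 15x3 + 3x4 + 9x5 ≥ 35   (protein)
  79x1 + 59x4 ≥ 177   (vitamin C)
  x1, x2, x3, x4, x5 ≥ 0.
The cheapest feasible vertex uses only broccoli, brown rice; tuna, kale, tofu are not used. The protein and vitamin C requirements are met with equality.
Optimal quantities: broccoli = 2.241 servings, brown rice = 4.713 servings.
Hence cost = 0.4·2.241 + 0.27·4.713 = £2.1689.

£2.17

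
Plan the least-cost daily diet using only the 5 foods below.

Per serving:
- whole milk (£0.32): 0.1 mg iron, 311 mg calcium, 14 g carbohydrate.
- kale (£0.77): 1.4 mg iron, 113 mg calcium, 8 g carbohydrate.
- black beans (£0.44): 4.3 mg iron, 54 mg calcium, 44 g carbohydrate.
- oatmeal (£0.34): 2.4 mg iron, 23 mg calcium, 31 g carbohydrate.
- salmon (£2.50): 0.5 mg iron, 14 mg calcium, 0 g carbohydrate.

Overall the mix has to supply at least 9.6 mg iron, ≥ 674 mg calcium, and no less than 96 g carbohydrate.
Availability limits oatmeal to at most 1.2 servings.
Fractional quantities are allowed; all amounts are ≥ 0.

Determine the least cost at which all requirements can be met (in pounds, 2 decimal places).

Let x1 = servings of whole milk, x2 = servings of kale, x3 = servings of black beans, x4 = servings of oatmeal, x5 = servings of salmon.
min 0.32x1 + 0.77x2 + 0.44x3 + 0.34x4 + 2.5x5 subject to:
  0.1x1 + 1.4x2 + 4.3x3 + 2.4x4 + 0.5x5 ≥ 9.6   (iron)
  311x1 + 113x2 + 54x3 + 23x4 + 14x5 ≥ 674   (calcium)
  14x1 + 8x2 + 44x3 + 31x4 ≥ 96   (carbohydrate)
  x4 ≤ 1.2
  x1, x2, x3, x4, x5 ≥ 0.
At the optimum only whole milk, black beans are positive (kale, oatmeal, salmon = 0). Binding constraints: iron and calcium.
That vertex is x1 = 1.787, x3 = 2.191.
Cost = 0.32·1.787 + 0.44·2.191 = 1.5359.

£1.54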